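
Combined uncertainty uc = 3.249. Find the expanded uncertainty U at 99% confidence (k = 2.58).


U = k * uc
U = 2.58 * 3.249
U = 8.3824

8.3824


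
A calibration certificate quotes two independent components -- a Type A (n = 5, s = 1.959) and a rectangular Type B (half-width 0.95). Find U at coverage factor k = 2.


u_A = s / sqrt(n) = 1.959 / sqrt(5) = 0.87609143
u_B = half_width / sqrt(3) = 0.95 / sqrt(3) = 0.54848276
uc = sqrt(u_A^2 + u_B^2) = sqrt(0.87609143^2 + 0.54848276^2) = 1.0336196
U = k * uc = 2 * 1.0336196
U = 2.0672

2.0672


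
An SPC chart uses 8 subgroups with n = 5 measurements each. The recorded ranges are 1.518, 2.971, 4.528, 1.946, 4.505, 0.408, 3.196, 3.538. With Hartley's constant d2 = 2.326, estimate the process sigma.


R_bar = (1.518 + 2.971 + 4.528 + 1.946 + 4.505 + 0.408 + 3.196 + 3.538) / 8
R_bar = 22.61 / 8 = 2.82625
sigma_hat = R_bar / d2 = 2.82625 / 2.326 = 1.2151

1.2151


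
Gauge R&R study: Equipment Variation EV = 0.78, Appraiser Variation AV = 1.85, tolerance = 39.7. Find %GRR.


GRR = sqrt(EV^2 + AV^2) = sqrt(0.78^2 + 1.85^2) = 2.0077101
%GRR = GRR / tol * 100 = 2.0077101 / 39.7 * 100
%GRR = 5.0572

5.0572


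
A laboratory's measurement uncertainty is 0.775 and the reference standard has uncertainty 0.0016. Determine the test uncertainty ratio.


TUR = u_lab / u_ref
= 0.775 / 0.0016
= 484.3750

484.3750


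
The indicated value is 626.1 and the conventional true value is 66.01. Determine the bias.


Systematic error = measured - true
= 626.1 - 66.01
= 560.0900

560.0900


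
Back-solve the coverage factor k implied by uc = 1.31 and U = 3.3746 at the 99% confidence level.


k = U / uc
k = 3.3746 / 1.31
k = 2.576

2.576


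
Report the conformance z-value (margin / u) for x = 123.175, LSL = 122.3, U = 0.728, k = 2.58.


u = U / k = 0.728 / 2.58 = 0.28217054
margin = |LSL - x| = |122.3 - 123.175| = 0.875
z = margin / u = 0.875 / 0.28217054
z = 3.1010

3.1010


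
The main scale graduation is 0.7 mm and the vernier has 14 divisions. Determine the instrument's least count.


LC = MSD / n_div
= 0.7 / 14
= 0.0500

0.0500


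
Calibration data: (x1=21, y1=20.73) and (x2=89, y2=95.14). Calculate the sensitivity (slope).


slope = (y2 - y1) / (x2 - x1)
= (95.14 - 20.73) / (89 - 21)
= 74.4100 / 68
= 1.0943

1.0943


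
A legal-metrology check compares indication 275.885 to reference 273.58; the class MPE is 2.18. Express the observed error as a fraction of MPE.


e = indication - reference = 275.885 - 273.58 = 2.3050
|e| = 2.3050
ratio = |e| / MPE = 2.3050 / 2.18
ratio = 1.0573

1.0573


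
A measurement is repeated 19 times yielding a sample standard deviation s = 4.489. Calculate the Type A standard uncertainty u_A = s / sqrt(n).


u_A = s / sqrt(n)
u_A = 4.489 / sqrt(19)
u_A = 4.489 / 4.3588989
u_A = 1.0298

1.0298


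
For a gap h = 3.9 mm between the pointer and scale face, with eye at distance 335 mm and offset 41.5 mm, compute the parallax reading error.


error = h * offset / d
= 3.9 * 41.5 / 335
= 0.4831

0.4831


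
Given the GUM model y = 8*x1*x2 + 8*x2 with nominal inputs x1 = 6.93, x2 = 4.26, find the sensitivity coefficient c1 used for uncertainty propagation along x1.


y = 8*x1*x2 + 8*x2
dy/dx1 = 8*x2
Evaluate at x2 = 4.26: c1 = 8 * 4.26
c1 = 34.0800

34.0800


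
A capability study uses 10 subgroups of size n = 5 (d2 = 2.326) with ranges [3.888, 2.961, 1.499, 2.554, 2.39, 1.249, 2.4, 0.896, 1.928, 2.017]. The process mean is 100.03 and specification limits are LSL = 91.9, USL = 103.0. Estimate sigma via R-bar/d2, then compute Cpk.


R_bar = (3.888 + 2.961 + 1.499 + 2.554 + 2.39 + 1.249 + 2.4 + 0.896 + 1.928 + 2.017) / 10 = 2.1782
sigma = R_bar / d2 = 2.1782 / 2.326 = 0.93645744
Cp = (USL - LSL)/(6*sigma) = (103.0 - 91.9)/(6*0.93645744) = 1.9755
Cpu = (103.0 - 100.03)/(3*0.93645744) = 1.0572
Cpl = (100.03 - 91.9)/(3*0.93645744) = 2.8939
Cpk = min(Cpu, Cpl) = 1.0572

1.0572


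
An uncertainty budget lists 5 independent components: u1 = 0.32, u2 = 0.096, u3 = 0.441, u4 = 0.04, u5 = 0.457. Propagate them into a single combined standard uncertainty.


uc = sqrt(0.32^2 + 0.096^2 + 0.441^2 + 0.04^2 + 0.457^2)
uc = sqrt(0.516546)
uc = 0.7187

0.7187


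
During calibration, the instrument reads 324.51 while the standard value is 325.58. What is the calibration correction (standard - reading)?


Correction = standard - reading
= 325.58 - 324.51
= 1.0700

1.0700


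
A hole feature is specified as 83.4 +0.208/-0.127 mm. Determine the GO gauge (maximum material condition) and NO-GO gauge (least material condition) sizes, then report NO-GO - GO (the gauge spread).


GO = nominal - lower_tol (smallest hole = maximum material condition)
GO = 83.4 - 0.127 = 83.273
NO-GO = nominal + upper_tol (largest hole = least material condition)
NO-GO = 83.4 + 0.208 = 83.608
spread = NO-GO - GO = 83.608 - 83.273 = 0.3350

0.3350


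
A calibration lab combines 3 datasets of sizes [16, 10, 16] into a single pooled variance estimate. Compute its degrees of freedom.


nu = sum_i (n_i - 1)
nu = ((16 - 1) + (10 - 1) + (16 - 1))
nu = 15 + 9 + 15
nu = 39

39


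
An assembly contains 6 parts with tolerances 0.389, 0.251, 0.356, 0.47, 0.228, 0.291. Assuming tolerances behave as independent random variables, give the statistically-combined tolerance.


RSS = sqrt(0.389^2 + 0.251^2 + 0.356^2 + 0.47^2 + 0.228^2 + 0.291^2)
= sqrt(0.698623)
= 0.8358

0.8358


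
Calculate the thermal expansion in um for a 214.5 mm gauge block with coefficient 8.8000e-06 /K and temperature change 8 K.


dL = L * alpha * dT
= 214.5 * 8.8000e-06 * 8
= 0.0151008 mm
dL_um = 0.0151008 * 1000 = 15.1008 um

15.1008


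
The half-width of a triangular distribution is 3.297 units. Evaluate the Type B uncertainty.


u_B = half_width / sqrt(6)
u_B = 3.297 / 2.4494897
u_B = 1.3460

1.3460


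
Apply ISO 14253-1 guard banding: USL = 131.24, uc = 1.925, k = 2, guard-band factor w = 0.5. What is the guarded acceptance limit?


U = k * uc = 2 * 1.925 = 3.85
guard band g = w * U = 0.5 * 3.85 = 1.925
AL = USL - g = 131.24 - 1.925
AL = 129.3150

129.3150


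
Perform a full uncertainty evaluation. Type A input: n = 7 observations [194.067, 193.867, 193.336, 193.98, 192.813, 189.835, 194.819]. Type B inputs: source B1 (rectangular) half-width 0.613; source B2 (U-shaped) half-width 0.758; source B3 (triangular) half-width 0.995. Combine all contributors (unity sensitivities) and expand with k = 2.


mean = (194.067 + 193.867 + 193.336 + 193.98 + 192.813 + 189.835 + 194.819) / 7 = 193.2452857
s = sqrt(sum((x - mean)^2)/(n-1)) = 1.6280496
u_A = s / sqrt(n) = 1.6280496 / sqrt(7) = 0.61534491
u_B1 = 0.613 / sqrt(3) = 0.35391572
u_B2 = 0.758 / sqrt(2) = 0.53598694
u_B3 = 0.995 / sqrt(6) = 0.40620705
uc = sqrt(0.61534491^2 + 0.35391572^2 + 0.53598694^2 + 0.40620705^2) = 0.97785063
U = k * uc = 2 * 0.97785063
U = 1.9557

1.9557


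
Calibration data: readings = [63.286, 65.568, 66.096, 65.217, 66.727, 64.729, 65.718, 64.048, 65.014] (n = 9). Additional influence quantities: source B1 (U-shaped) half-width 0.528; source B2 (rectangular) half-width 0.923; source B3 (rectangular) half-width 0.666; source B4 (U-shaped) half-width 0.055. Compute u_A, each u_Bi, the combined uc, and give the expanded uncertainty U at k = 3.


mean = (63.286 + 65.568 + 66.096 + 65.217 + 66.727 + 64.729 + 65.718 + 64.048 + 65.014) / 9 = 65.15588889
s = sqrt(sum((x - mean)^2)/(n-1)) = 1.0469006
u_A = s / sqrt(n) = 1.0469006 / sqrt(9) = 0.34896687
u_B1 = 0.528 / sqrt(2) = 0.37335238
u_B2 = 0.923 / sqrt(3) = 0.5328943
u_B3 = 0.666 / sqrt(3) = 0.38451528
u_B4 = 0.055 / sqrt(2) = 0.038890873
uc = sqrt(0.34896687^2 + 0.37335238^2 + 0.5328943^2 + 0.38451528^2 + 0.038890873^2) = 0.83337309
U = k * uc = 3 * 0.83337309
U = 2.5001

2.5001


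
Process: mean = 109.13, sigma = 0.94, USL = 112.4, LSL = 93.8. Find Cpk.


Cpu = (USL - mean) / (3*sigma) = (112.4 - 109.13) / (3*0.94) = 1.1596
Cpl = (mean - LSL) / (3*sigma) = (109.13 - 93.8) / (3*0.94) = 5.4362
Cpk = min(Cpu, Cpl) = 1.1596

1.1596


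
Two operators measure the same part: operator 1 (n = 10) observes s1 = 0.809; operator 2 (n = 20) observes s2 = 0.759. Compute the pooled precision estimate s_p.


s_p = sqrt(((n1-1)*s1^2 + (n2-1)*s2^2) / (n1+n2-2))
numerator = (10-1)*0.809^2 + (20-1)*0.759^2 = 5.890329 + 10.945539 = 16.835868
denominator = 10 + 20 - 2 = 28
s_p^2 = 16.835868 / 28 = 0.601281
s_p = sqrt(0.601281) = 0.7754

0.7754


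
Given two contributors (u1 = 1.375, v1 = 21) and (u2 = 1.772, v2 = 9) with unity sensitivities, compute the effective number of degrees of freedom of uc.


uc = sqrt(u1^2 + u2^2) = sqrt(1.375^2 + 1.772^2) = 2.2429019
v_eff = uc^4 / (u1^4/v1 + u2^4/v2)
= 2.2429019^4 / (1.375^4/21 + 1.772^4/9)
= 25.307026 / 1.2657125
v_eff = 19.9943

19.9943


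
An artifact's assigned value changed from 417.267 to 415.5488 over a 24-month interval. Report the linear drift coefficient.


rate = (v2 - v1) / months
= (415.5488 - 417.267) / 24
= -1.7182 / 24
= -0.0716

-0.0716


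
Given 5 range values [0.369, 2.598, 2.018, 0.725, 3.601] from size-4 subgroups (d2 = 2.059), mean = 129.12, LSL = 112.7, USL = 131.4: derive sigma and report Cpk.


R_bar = (0.369 + 2.598 + 2.018 + 0.725 + 3.601) / 5 = 1.8622
sigma = R_bar / d2 = 1.8622 / 2.059 = 0.90441962
Cp = (USL - LSL)/(6*sigma) = (131.4 - 112.7)/(6*0.90441962) = 3.4460
Cpu = (131.4 - 129.12)/(3*0.90441962) = 0.8403
Cpl = (129.12 - 112.7)/(3*0.90441962) = 6.0518
Cpk = min(Cpu, Cpl) = 0.8403

0.8403


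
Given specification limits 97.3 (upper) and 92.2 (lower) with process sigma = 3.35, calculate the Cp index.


Cp = (USL - LSL) / (6 * sigma)
= (97.3 - 92.2) / (6 * 3.35)
= 5.1000 / 20.1000
= 0.2537

0.2537


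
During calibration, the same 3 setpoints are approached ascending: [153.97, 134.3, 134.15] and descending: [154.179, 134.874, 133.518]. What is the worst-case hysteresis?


|153.97 - 154.179| = 0.2090
|134.3 - 134.874| = 0.5740
|134.15 - 133.518| = 0.6320
hysteresis = max(diffs) = 0.6320

0.6320


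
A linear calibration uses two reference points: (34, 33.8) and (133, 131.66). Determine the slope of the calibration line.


slope = (y2 - y1) / (x2 - x1)
= (131.66 - 33.8) / (133 - 34)
= 97.8600 / 99
= 0.9885

0.9885


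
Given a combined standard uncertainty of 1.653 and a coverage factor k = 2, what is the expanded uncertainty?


U = k * uc
U = 2 * 1.653
U = 3.3060

3.3060


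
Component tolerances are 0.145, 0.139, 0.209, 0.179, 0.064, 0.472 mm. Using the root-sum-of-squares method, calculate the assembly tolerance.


RSS = sqrt(0.145^2 + 0.139^2 + 0.209^2 + 0.179^2 + 0.064^2 + 0.472^2)
= sqrt(0.342948)
= 0.5856

0.5856


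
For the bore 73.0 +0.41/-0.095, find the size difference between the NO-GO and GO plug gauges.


GO = nominal - lower_tol (smallest hole = maximum material condition)
GO = 73.0 - 0.095 = 72.905
NO-GO = nominal + upper_tol (largest hole = least material condition)
NO-GO = 73.0 + 0.41 = 73.41
spread = NO-GO - GO = 73.41 - 72.905 = 0.5050

0.5050


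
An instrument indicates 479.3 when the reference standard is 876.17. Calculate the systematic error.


Systematic error = measured - true
= 479.3 - 876.17
= -396.8700

-396.8700


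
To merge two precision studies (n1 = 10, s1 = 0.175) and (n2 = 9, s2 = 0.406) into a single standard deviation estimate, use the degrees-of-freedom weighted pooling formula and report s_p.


s_p = sqrt(((n1-1)*s1^2 + (n2-1)*s2^2) / (n1+n2-2))
numerator = (10-1)*0.175^2 + (9-1)*0.406^2 = 0.275625 + 1.318688 = 1.594313
denominator = 10 + 9 - 2 = 17
s_p^2 = 1.594313 / 17 = 0.093783118
s_p = sqrt(0.093783118) = 0.3062

0.3062


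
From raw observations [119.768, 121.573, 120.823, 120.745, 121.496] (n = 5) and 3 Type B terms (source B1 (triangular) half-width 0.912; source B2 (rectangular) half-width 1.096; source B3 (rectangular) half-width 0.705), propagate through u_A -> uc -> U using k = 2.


mean = (119.768 + 121.573 + 120.823 + 120.745 + 121.496) / 5 = 120.881
s = sqrt(sum((x - mean)^2)/(n-1)) = 0.72761906
u_A = s / sqrt(n) = 0.72761906 / sqrt(5) = 0.32540114
u_B1 = 0.912 / sqrt(6) = 0.37232244
u_B2 = 1.096 / sqrt(3) = 0.6327759
u_B3 = 0.705 / sqrt(3) = 0.40703194
uc = sqrt(0.32540114^2 + 0.37232244^2 + 0.6327759^2 + 0.40703194^2) = 0.90032785
U = k * uc = 2 * 0.90032785
U = 1.8007

1.8007


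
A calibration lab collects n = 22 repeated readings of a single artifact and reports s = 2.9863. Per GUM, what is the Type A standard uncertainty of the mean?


u_A = s / sqrt(n)
u_A = 2.9863 / sqrt(22)
u_A = 2.9863 / 4.6904158
u_A = 0.6367

0.6367


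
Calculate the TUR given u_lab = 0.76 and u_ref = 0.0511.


TUR = u_lab / u_ref
= 0.76 / 0.0511
= 14.8728

14.8728


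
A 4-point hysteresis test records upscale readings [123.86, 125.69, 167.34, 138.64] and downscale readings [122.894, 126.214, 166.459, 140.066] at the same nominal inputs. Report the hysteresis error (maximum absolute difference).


|123.86 - 122.894| = 0.9660
|125.69 - 126.214| = 0.5240
|167.34 - 166.459| = 0.8810
|138.64 - 140.066| = 1.4260
hysteresis = max(diffs) = 1.4260

1.4260


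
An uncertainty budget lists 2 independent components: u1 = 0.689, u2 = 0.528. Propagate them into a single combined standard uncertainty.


uc = sqrt(0.689^2 + 0.528^2)
uc = sqrt(0.753505)
uc = 0.8680

0.8680


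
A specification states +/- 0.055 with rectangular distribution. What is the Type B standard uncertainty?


u_B = half_width / sqrt(3)
u_B = 0.055 / 1.7320508
u_B = 0.0318

0.0318


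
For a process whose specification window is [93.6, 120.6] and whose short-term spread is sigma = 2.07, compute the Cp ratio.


Cp = (USL - LSL) / (6 * sigma)
= (120.6 - 93.6) / (6 * 2.07)
= 27.0000 / 12.4200
= 2.1739

2.1739


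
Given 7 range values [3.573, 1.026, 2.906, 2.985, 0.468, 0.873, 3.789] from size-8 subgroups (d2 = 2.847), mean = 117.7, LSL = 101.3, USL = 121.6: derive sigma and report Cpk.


R_bar = (3.573 + 1.026 + 2.906 + 2.985 + 0.468 + 0.873 + 3.789) / 7 = 2.2314286
sigma = R_bar / d2 = 2.2314286 / 2.847 = 0.78378244
Cp = (USL - LSL)/(6*sigma) = (121.6 - 101.3)/(6*0.78378244) = 4.3167
Cpu = (121.6 - 117.7)/(3*0.78378244) = 1.6586
Cpl = (117.7 - 101.3)/(3*0.78378244) = 6.9747
Cpk = min(Cpu, Cpl) = 1.6586

1.6586


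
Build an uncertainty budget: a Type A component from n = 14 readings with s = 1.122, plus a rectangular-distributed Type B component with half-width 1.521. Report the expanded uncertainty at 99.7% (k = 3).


u_A = s / sqrt(n) = 1.122 / sqrt(14) = 0.29986711
u_B = half_width / sqrt(3) = 1.521 / sqrt(3) = 0.87814976
uc = sqrt(u_A^2 + u_B^2) = sqrt(0.29986711^2 + 0.87814976^2) = 0.92793711
U = k * uc = 3 * 0.92793711
U = 2.7838

2.7838


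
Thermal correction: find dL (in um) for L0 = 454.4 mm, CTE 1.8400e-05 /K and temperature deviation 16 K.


dL = L * alpha * dT
= 454.4 * 1.8400e-05 * 16
= 0.1337754 mm
dL_um = 0.1337754 * 1000 = 133.7754 um

133.7754


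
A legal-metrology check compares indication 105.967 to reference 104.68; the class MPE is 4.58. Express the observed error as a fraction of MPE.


e = indication - reference = 105.967 - 104.68 = 1.2870
|e| = 1.2870
ratio = |e| / MPE = 1.2870 / 4.58
ratio = 0.2810

0.2810


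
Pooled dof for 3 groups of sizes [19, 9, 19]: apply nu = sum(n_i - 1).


nu = sum_i (n_i - 1)
nu = ((19 - 1) + (9 - 1) + (19 - 1))
nu = 18 + 8 + 18
nu = 44

44


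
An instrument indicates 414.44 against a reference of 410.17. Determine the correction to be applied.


Correction = standard - reading
= 410.17 - 414.44
= -4.2700

-4.2700


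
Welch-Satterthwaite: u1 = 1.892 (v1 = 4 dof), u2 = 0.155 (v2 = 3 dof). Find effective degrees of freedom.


uc = sqrt(u1^2 + u2^2) = sqrt(1.892^2 + 0.155^2) = 1.8983385
v_eff = uc^4 / (u1^4/v1 + u2^4/v2)
= 1.8983385^4 / (1.892^4/4 + 0.155^4/3)
= 12.986575 / 3.203691
v_eff = 4.0536

4.0536


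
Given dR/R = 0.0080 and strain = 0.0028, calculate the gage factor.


GF = (dR/R) / epsilon
= 0.0080 / 0.0028
= 2.8571

2.8571


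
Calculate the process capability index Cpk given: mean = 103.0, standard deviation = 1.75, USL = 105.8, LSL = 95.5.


Cpu = (USL - mean) / (3*sigma) = (105.8 - 103.0) / (3*1.75) = 0.5333
Cpl = (mean - LSL) / (3*sigma) = (103.0 - 95.5) / (3*1.75) = 1.4286
Cpk = min(Cpu, Cpl) = 0.5333

0.5333


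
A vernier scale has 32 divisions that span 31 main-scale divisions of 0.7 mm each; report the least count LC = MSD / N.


LC = MSD / n_div
= 0.7 / 32
= 0.0219

0.0219


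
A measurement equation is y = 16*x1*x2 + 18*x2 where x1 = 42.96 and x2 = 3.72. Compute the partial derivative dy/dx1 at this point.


y = 16*x1*x2 + 18*x2
dy/dx1 = 16*x2
Evaluate at x2 = 3.72: c1 = 16 * 3.72
c1 = 59.5200

59.5200


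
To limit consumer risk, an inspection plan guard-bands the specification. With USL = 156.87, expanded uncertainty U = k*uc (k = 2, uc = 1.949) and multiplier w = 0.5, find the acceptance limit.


U = k * uc = 2 * 1.949 = 3.898
guard band g = w * U = 0.5 * 3.898 = 1.949
AL = USL - g = 156.87 - 1.949
AL = 154.9210

154.9210


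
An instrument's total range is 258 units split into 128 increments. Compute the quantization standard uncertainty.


resolution = range / divisions
resolution = 258 / 128 = 2.015625
u_res = resolution / (2*sqrt(3))
u_res = 2.015625 / 3.4641016
u_res = 0.5819

0.5819


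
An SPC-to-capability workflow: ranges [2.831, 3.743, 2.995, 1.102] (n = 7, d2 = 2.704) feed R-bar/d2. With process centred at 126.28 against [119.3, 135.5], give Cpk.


R_bar = (2.831 + 3.743 + 2.995 + 1.102) / 4 = 2.66775
sigma = R_bar / d2 = 2.66775 / 2.704 = 0.98659393
Cp = (USL - LSL)/(6*sigma) = (135.5 - 119.3)/(6*0.98659393) = 2.7367
Cpu = (135.5 - 126.28)/(3*0.98659393) = 3.1151
Cpl = (126.28 - 119.3)/(3*0.98659393) = 2.3583
Cpk = min(Cpu, Cpl) = 2.3583

2.3583


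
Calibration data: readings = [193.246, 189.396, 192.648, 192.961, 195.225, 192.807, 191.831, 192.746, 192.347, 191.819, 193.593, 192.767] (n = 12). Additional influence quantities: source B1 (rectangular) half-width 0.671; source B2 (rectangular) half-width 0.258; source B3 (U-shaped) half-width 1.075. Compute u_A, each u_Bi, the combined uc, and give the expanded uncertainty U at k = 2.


mean = (193.246 + 189.396 + 192.648 + 192.961 + 195.225 + 192.807 + 191.831 + 192.746 + 192.347 + 191.819 + 193.593 + 192.767) / 12 = 192.6155
s = sqrt(sum((x - mean)^2)/(n-1)) = 1.3499742
u_A = s / sqrt(n) = 1.3499742 / sqrt(12) = 0.38970398
u_B1 = 0.671 / sqrt(3) = 0.38740203
u_B2 = 0.258 / sqrt(3) = 0.14895637
u_B3 = 1.075 / sqrt(2) = 0.76013979
uc = sqrt(0.38970398^2 + 0.38740203^2 + 0.14895637^2 + 0.76013979^2) = 0.9497105
U = k * uc = 2 * 0.9497105
U = 1.8994

1.8994


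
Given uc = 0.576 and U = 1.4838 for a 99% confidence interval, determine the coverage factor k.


k = U / uc
k = 1.4838 / 0.576
k = 2.576

2.576


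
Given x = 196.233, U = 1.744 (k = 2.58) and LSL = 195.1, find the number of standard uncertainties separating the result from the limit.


u = U / k = 1.744 / 2.58 = 0.67596899
margin = |LSL - x| = |195.1 - 196.233| = 1.133
z = margin / u = 1.133 / 0.67596899
z = 1.6761

1.6761


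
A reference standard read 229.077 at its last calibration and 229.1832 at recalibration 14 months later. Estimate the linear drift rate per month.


rate = (v2 - v1) / months
= (229.1832 - 229.077) / 14
= 0.1062 / 14
= 0.0076

0.0076


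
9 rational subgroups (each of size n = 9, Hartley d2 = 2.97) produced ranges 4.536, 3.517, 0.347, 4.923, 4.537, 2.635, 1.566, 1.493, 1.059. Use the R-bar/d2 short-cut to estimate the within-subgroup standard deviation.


R_bar = (4.536 + 3.517 + 0.347 + 4.923 + 4.537 + 2.635 + 1.566 + 1.493 + 1.059) / 9
R_bar = 24.613 / 9 = 2.7347778
sigma_hat = R_bar / d2 = 2.7347778 / 2.97 = 0.9208

0.9208


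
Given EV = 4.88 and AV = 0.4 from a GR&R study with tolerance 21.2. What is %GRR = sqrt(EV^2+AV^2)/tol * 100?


GRR = sqrt(EV^2 + AV^2) = sqrt(4.88^2 + 0.4^2) = 4.896366
%GRR = GRR / tol * 100 = 4.896366 / 21.2 * 100
%GRR = 23.0961

23.0961


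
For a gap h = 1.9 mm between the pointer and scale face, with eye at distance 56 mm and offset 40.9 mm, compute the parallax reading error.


error = h * offset / d
= 1.9 * 40.9 / 56
= 1.3877

1.3877


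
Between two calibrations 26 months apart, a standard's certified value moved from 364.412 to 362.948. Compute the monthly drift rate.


rate = (v2 - v1) / months
= (362.948 - 364.412) / 26
= -1.4640 / 26
= -0.0563

-0.0563


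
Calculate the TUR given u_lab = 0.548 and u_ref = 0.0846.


TUR = u_lab / u_ref
= 0.548 / 0.0846
= 6.4775

6.4775


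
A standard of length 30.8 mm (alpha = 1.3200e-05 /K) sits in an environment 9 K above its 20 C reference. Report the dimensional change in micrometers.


dL = L * alpha * dT
= 30.8 * 1.3200e-05 * 9
= 0.0036590 mm
dL_um = 0.0036590 * 1000 = 3.6590 um

3.6590


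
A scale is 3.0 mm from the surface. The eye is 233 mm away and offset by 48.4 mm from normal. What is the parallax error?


error = h * offset / d
= 3.0 * 48.4 / 233
= 0.6232

0.6232


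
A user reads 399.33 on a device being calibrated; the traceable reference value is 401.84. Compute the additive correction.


Correction = standard - reading
= 401.84 - 399.33
= 2.5100

2.5100


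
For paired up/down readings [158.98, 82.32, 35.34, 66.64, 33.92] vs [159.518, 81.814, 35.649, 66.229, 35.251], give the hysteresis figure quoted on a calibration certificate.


|158.98 - 159.518| = 0.5380
|82.32 - 81.814| = 0.5060
|35.34 - 35.649| = 0.3090
|66.64 - 66.229| = 0.4110
|33.92 - 35.251| = 1.3310
hysteresis = max(diffs) = 1.3310

1.3310


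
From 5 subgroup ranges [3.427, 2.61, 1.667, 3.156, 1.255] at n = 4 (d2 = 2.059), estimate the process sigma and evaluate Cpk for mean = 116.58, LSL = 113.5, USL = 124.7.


R_bar = (3.427 + 2.61 + 1.667 + 3.156 + 1.255) / 5 = 2.423
sigma = R_bar / d2 = 2.423 / 2.059 = 1.1767848
Cp = (USL - LSL)/(6*sigma) = (124.7 - 113.5)/(6*1.1767848) = 1.5862
Cpu = (124.7 - 116.58)/(3*1.1767848) = 2.3001
Cpl = (116.58 - 113.5)/(3*1.1767848) = 0.8724
Cpk = min(Cpu, Cpl) = 0.8724

0.8724


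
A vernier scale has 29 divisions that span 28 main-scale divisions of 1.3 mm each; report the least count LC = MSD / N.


LC = MSD / n_div
= 1.3 / 29
= 0.0448

0.0448


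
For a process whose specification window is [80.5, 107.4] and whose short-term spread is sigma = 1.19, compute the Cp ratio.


Cp = (USL - LSL) / (6 * sigma)
= (107.4 - 80.5) / (6 * 1.19)
= 26.9000 / 7.1400
= 3.7675

3.7675


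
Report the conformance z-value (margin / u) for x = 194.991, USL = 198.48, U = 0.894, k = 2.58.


u = U / k = 0.894 / 2.58 = 0.34651163
margin = |USL - x| = |198.48 - 194.991| = 3.489
z = margin / u = 3.489 / 0.34651163
z = 10.0689

10.0689


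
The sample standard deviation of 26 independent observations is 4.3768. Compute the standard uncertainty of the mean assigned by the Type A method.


u_A = s / sqrt(n)
u_A = 4.3768 / sqrt(26)
u_A = 4.3768 / 5.0990195
u_A = 0.8584

0.8584


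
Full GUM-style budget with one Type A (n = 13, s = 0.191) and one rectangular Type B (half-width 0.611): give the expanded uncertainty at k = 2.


u_A = s / sqrt(n) = 0.191 / sqrt(13) = 0.052973869
u_B = half_width / sqrt(3) = 0.611 / sqrt(3) = 0.35276101
uc = sqrt(u_A^2 + u_B^2) = sqrt(0.052973869^2 + 0.35276101^2) = 0.35671636
U = k * uc = 2 * 0.35671636
U = 0.7134

0.7134


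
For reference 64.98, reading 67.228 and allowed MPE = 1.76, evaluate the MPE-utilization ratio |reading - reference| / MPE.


e = indication - reference = 67.228 - 64.98 = 2.2480
|e| = 2.2480
ratio = |e| / MPE = 2.2480 / 1.76
ratio = 1.2773

1.2773


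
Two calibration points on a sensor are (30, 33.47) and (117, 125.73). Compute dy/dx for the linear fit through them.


slope = (y2 - y1) / (x2 - x1)
= (125.73 - 33.47) / (117 - 30)
= 92.2600 / 87
= 1.0605

1.0605


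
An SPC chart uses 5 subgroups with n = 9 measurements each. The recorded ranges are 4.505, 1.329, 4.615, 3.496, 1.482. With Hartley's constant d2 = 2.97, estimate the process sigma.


R_bar = (4.505 + 1.329 + 4.615 + 3.496 + 1.482) / 5
R_bar = 15.427 / 5 = 3.0854
sigma_hat = R_bar / d2 = 3.0854 / 2.97 = 1.0389

1.0389


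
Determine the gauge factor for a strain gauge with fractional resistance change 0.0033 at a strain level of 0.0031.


GF = (dR/R) / epsilon
= 0.0033 / 0.0031
= 1.0645

1.0645


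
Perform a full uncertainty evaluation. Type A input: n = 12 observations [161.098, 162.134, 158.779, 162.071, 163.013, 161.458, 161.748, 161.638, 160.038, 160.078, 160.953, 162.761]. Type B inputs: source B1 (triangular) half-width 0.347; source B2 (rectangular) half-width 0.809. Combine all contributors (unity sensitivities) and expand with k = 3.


mean = (161.098 + 162.134 + 158.779 + 162.071 + 163.013 + 161.458 + 161.748 + 161.638 + 160.038 + 160.078 + 160.953 + 162.761) / 12 = 161.3140833
s = sqrt(sum((x - mean)^2)/(n-1)) = 1.2172622
u_A = s / sqrt(n) = 1.2172622 / sqrt(12) = 0.35139333
u_B1 = 0.347 / sqrt(6) = 0.14166216
u_B2 = 0.809 / sqrt(3) = 0.46707637
uc = sqrt(0.35139333^2 + 0.14166216^2 + 0.46707637^2) = 0.6014198
U = k * uc = 3 * 0.6014198
U = 1.8043

1.8043


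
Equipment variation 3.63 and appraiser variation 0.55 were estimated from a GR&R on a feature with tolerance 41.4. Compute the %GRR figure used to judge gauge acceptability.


GRR = sqrt(EV^2 + AV^2) = sqrt(3.63^2 + 0.55^2) = 3.6714302
%GRR = GRR / tol * 100 = 3.6714302 / 41.4 * 100
%GRR = 8.8682

8.8682


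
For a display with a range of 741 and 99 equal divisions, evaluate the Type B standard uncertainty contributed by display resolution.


resolution = range / divisions
resolution = 741 / 99 = 7.4848485
u_res = resolution / (2*sqrt(3))
u_res = 7.4848485 / 3.4641016
u_res = 2.1607

2.1607


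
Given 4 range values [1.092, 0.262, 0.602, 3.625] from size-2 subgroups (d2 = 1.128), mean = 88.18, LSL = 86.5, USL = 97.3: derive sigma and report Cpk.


R_bar = (1.092 + 0.262 + 0.602 + 3.625) / 4 = 1.39525
sigma = R_bar / d2 = 1.39525 / 1.128 = 1.2369238
Cp = (USL - LSL)/(6*sigma) = (97.3 - 86.5)/(6*1.2369238) = 1.4552
Cpu = (97.3 - 88.18)/(3*1.2369238) = 2.4577
Cpl = (88.18 - 86.5)/(3*1.2369238) = 0.4527
Cpk = min(Cpu, Cpl) = 0.4527

0.4527


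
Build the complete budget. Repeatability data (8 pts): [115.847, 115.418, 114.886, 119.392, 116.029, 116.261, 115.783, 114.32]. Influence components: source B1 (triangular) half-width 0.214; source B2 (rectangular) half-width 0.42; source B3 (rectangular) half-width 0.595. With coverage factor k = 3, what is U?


mean = (115.847 + 115.418 + 114.886 + 119.392 + 116.029 + 116.261 + 115.783 + 114.32) / 8 = 115.992
s = sqrt(sum((x - mean)^2)/(n-1)) = 1.5140642
u_A = s / sqrt(n) = 1.5140642 / sqrt(8) = 0.53530253
u_B1 = 0.214 / sqrt(6) = 0.087365134
u_B2 = 0.42 / sqrt(3) = 0.24248711
u_B3 = 0.595 / sqrt(3) = 0.34352341
uc = sqrt(0.53530253^2 + 0.087365134^2 + 0.24248711^2 + 0.34352341^2) = 0.68628696
U = k * uc = 3 * 0.68628696
U = 2.0589

2.0589


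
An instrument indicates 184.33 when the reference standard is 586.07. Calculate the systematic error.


Systematic error = measured - true
= 184.33 - 586.07
= -401.7400

-401.7400


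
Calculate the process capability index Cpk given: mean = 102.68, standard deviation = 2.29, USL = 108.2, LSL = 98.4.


Cpu = (USL - mean) / (3*sigma) = (108.2 - 102.68) / (3*2.29) = 0.8035
Cpl = (mean - LSL) / (3*sigma) = (102.68 - 98.4) / (3*2.29) = 0.6230
Cpk = min(Cpu, Cpl) = 0.6230

0.6230


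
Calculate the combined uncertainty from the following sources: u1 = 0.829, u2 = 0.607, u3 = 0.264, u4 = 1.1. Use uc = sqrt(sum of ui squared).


uc = sqrt(0.829^2 + 0.607^2 + 0.264^2 + 1.1^2)
uc = sqrt(2.335386)
uc = 1.5282

1.5282


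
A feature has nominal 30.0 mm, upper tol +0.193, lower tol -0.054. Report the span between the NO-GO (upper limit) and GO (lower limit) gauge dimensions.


GO = nominal - lower_tol (smallest hole = maximum material condition)
GO = 30.0 - 0.054 = 29.946
NO-GO = nominal + upper_tol (largest hole = least material condition)
NO-GO = 30.0 + 0.193 = 30.193
spread = NO-GO - GO = 30.193 - 29.946 = 0.2470

0.2470


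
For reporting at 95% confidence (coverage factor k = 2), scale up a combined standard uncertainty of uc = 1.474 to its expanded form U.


U = k * uc
U = 2 * 1.474
U = 2.9480

2.9480


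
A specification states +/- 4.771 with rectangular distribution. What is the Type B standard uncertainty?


u_B = half_width / sqrt(3)
u_B = 4.771 / 1.7320508
u_B = 2.7545

2.7545


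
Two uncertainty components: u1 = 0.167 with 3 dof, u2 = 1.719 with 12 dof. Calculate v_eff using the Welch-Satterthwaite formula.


uc = sqrt(u1^2 + u2^2) = sqrt(0.167^2 + 1.719^2) = 1.7270929
v_eff = uc^4 / (u1^4/v1 + u2^4/v2)
= 1.7270929^4 / (0.167^4/3 + 1.719^4/12)
= 8.8973934 / 0.72790881
v_eff = 12.2232

12.2232


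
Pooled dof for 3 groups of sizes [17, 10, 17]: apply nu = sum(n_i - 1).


nu = sum_i (n_i - 1)
nu = ((17 - 1) + (10 - 1) + (17 - 1))
nu = 16 + 9 + 16
nu = 41

41


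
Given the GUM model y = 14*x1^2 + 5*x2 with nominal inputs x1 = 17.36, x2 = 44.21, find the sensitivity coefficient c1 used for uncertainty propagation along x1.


y = 14*x1^2 + 5*x2
dy/dx1 = 2*14*x1
Evaluate at x1 = 17.36: c1 = 28 * 17.36
c1 = 486.0800

486.0800


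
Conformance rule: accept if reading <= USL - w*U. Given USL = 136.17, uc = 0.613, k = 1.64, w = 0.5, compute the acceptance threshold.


U = k * uc = 1.64 * 0.613 = 1.00532
guard band g = w * U = 0.5 * 1.00532 = 0.50266
AL = USL - g = 136.17 - 0.50266
AL = 135.6673

135.6673


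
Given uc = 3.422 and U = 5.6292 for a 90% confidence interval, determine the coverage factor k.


k = U / uc
k = 5.6292 / 3.422
k = 1.645

1.645


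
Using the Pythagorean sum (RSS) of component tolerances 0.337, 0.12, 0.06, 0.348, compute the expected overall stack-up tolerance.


RSS = sqrt(0.337^2 + 0.12^2 + 0.06^2 + 0.348^2)
= sqrt(0.252673)
= 0.5027

0.5027


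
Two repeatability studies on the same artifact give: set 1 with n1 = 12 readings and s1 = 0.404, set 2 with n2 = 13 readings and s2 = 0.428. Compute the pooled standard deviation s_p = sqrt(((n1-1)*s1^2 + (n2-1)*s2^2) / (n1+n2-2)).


s_p = sqrt(((n1-1)*s1^2 + (n2-1)*s2^2) / (n1+n2-2))
numerator = (12-1)*0.404^2 + (13-1)*0.428^2 = 1.795376 + 2.198208 = 3.993584
denominator = 12 + 13 - 2 = 23
s_p^2 = 3.993584 / 23 = 0.17363409
s_p = sqrt(0.17363409) = 0.4167

0.4167


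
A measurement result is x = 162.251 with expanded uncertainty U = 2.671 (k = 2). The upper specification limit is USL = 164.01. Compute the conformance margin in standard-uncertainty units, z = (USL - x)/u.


u = U / k = 2.671 / 2 = 1.3355
margin = |USL - x| = |164.01 - 162.251| = 1.759
z = margin / u = 1.759 / 1.3355
z = 1.3171

1.3171


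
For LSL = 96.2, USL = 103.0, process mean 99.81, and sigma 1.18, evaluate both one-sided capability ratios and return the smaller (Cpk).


Cpu = (USL - mean) / (3*sigma) = (103.0 - 99.81) / (3*1.18) = 0.9011
Cpl = (mean - LSL) / (3*sigma) = (99.81 - 96.2) / (3*1.18) = 1.0198
Cpk = min(Cpu, Cpl) = 0.9011

0.9011


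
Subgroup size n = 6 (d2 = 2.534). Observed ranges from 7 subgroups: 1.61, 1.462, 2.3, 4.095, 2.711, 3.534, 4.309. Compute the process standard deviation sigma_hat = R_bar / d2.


R_bar = (1.61 + 1.462 + 2.3 + 4.095 + 2.711 + 3.534 + 4.309) / 7
R_bar = 20.021 / 7 = 2.8601429
sigma_hat = R_bar / d2 = 2.8601429 / 2.534 = 1.1287

1.1287


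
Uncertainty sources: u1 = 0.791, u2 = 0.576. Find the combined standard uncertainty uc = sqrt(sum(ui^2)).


uc = sqrt(0.791^2 + 0.576^2)
uc = sqrt(0.957457)
uc = 0.9785

0.9785


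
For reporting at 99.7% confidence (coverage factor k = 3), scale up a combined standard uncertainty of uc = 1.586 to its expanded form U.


U = k * uc
U = 3 * 1.586
U = 4.7580

4.7580


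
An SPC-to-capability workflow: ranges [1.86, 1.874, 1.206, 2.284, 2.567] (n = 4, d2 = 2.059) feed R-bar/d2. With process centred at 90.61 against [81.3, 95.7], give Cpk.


R_bar = (1.86 + 1.874 + 1.206 + 2.284 + 2.567) / 5 = 1.9582
sigma = R_bar / d2 = 1.9582 / 2.059 = 0.9510442
Cp = (USL - LSL)/(6*sigma) = (95.7 - 81.3)/(6*0.9510442) = 2.5235
Cpu = (95.7 - 90.61)/(3*0.9510442) = 1.7840
Cpl = (90.61 - 81.3)/(3*0.9510442) = 3.2631
Cpk = min(Cpu, Cpl) = 1.7840

1.7840


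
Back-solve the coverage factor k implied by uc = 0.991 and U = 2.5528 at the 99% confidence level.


k = U / uc
k = 2.5528 / 0.991
k = 2.576

2.576


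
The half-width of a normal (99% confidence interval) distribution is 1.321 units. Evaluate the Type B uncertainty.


u_B = half_width / 2.576
u_B = 1.321 / 2.576
u_B = 0.5128

0.5128


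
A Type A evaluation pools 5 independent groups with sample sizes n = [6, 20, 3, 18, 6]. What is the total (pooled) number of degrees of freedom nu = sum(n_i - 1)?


nu = sum_i (n_i - 1)
nu = ((6 - 1) + (20 - 1) + (3 - 1) + (18 - 1) + (6 - 1))
nu = 5 + 19 + 2 + 17 + 5
nu = 48

48


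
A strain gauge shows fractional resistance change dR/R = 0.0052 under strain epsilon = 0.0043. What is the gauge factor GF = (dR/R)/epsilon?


GF = (dR/R) / epsilon
= 0.0052 / 0.0043
= 1.2093

1.2093


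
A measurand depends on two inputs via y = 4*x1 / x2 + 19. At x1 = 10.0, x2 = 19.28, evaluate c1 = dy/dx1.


y = 4*x1 / x2 + 19
dy/dx1 = 4/x2
Evaluate at x2 = 19.28: c1 = 4 / 19.28
c1 = 0.2075

0.2075


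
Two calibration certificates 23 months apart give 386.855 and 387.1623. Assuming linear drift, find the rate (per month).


rate = (v2 - v1) / months
= (387.1623 - 386.855) / 23
= 0.3073 / 23
= 0.0134

0.0134


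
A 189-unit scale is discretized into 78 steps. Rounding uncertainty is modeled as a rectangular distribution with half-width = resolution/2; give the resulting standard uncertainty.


resolution = range / divisions
resolution = 189 / 78 = 2.4230769
u_res = resolution / (2*sqrt(3))
u_res = 2.4230769 / 3.4641016
u_res = 0.6995

0.6995


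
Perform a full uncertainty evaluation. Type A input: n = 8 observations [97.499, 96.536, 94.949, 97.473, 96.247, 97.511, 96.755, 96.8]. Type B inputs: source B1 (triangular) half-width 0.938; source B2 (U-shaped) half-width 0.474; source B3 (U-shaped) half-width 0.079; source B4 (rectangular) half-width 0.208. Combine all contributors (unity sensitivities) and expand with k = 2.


mean = (97.499 + 96.536 + 94.949 + 97.473 + 96.247 + 97.511 + 96.755 + 96.8) / 8 = 96.72125
s = sqrt(sum((x - mean)^2)/(n-1)) = 0.86198852
u_A = s / sqrt(n) = 0.86198852 / sqrt(8) = 0.30475896
u_B1 = 0.938 / sqrt(6) = 0.3829369
u_B2 = 0.474 / sqrt(2) = 0.33516861
u_B3 = 0.079 / sqrt(2) = 0.055861436
u_B4 = 0.208 / sqrt(3) = 0.12008886
uc = sqrt(0.30475896^2 + 0.3829369^2 + 0.33516861^2 + 0.055861436^2 + 0.12008886^2) = 0.60778164
U = k * uc = 2 * 0.60778164
U = 1.2156

1.2156


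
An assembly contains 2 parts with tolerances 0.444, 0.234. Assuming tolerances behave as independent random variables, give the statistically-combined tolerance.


RSS = sqrt(0.444^2 + 0.234^2)
= sqrt(0.251892)
= 0.5019

0.5019


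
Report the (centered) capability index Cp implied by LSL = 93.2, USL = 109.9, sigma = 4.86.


Cp = (USL - LSL) / (6 * sigma)
= (109.9 - 93.2) / (6 * 4.86)
= 16.7000 / 29.1600
= 0.5727

0.5727


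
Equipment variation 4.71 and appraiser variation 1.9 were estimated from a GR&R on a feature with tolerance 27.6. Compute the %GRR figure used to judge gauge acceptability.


GRR = sqrt(EV^2 + AV^2) = sqrt(4.71^2 + 1.9^2) = 5.0787892
%GRR = GRR / tol * 100 = 5.0787892 / 27.6 * 100
%GRR = 18.4014

18.4014


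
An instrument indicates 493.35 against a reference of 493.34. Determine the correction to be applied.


Correction = standard - reading
= 493.34 - 493.35
= -0.0100

-0.0100


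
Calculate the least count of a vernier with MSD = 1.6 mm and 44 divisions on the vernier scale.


LC = MSD / n_div
= 1.6 / 44
= 0.0364

0.0364


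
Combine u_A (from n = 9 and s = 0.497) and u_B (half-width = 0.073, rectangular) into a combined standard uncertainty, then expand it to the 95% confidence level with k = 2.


u_A = s / sqrt(n) = 0.497 / sqrt(9) = 0.16566667
u_B = half_width / sqrt(3) = 0.073 / sqrt(3) = 0.04214657
uc = sqrt(u_A^2 + u_B^2) = sqrt(0.16566667^2 + 0.04214657^2) = 0.17094379
U = k * uc = 2 * 0.17094379
U = 0.3419

0.3419


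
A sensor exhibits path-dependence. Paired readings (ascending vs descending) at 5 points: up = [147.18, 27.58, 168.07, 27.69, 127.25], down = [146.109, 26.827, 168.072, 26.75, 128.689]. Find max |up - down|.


|147.18 - 146.109| = 1.0710
|27.58 - 26.827| = 0.7530
|168.07 - 168.072| = 0.0020
|27.69 - 26.75| = 0.9400
|127.25 - 128.689| = 1.4390
hysteresis = max(diffs) = 1.4390

1.4390


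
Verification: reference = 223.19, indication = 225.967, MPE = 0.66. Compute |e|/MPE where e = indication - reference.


e = indication - reference = 225.967 - 223.19 = 2.7770
|e| = 2.7770
ratio = |e| / MPE = 2.7770 / 0.66
ratio = 4.2076

4.2076


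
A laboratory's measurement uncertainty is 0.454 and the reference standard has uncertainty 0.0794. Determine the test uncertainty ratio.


TUR = u_lab / u_ref
= 0.454 / 0.0794
= 5.7179

5.7179


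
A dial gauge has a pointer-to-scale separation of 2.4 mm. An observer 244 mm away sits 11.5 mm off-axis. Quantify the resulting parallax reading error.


error = h * offset / d
= 2.4 * 11.5 / 244
= 0.1131

0.1131


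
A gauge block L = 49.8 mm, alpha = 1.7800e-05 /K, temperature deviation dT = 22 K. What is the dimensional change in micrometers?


dL = L * alpha * dT
= 49.8 * 1.7800e-05 * 22
= 0.0195017 mm
dL_um = 0.0195017 * 1000 = 19.5017 um

19.5017


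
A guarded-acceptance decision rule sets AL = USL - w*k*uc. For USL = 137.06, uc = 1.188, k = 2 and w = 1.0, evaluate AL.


U = k * uc = 2 * 1.188 = 2.376
guard band g = w * U = 1.0 * 2.376 = 2.376
AL = USL - g = 137.06 - 2.376
AL = 134.6840

134.6840


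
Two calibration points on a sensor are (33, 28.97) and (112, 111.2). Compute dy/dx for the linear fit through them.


slope = (y2 - y1) / (x2 - x1)
= (111.2 - 28.97) / (112 - 33)
= 82.2300 / 79
= 1.0409

1.0409


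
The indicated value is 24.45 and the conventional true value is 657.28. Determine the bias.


Systematic error = measured - true
= 24.45 - 657.28
= -632.8300

-632.8300


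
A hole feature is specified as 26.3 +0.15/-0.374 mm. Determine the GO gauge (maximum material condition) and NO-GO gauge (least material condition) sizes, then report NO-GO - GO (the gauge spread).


GO = nominal - lower_tol (smallest hole = maximum material condition)
GO = 26.3 - 0.374 = 25.926
NO-GO = nominal + upper_tol (largest hole = least material condition)
NO-GO = 26.3 + 0.15 = 26.45
spread = NO-GO - GO = 26.45 - 25.926 = 0.5240

0.5240


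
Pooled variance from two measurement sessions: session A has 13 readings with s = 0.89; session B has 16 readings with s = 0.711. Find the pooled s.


s_p = sqrt(((n1-1)*s1^2 + (n2-1)*s2^2) / (n1+n2-2))
numerator = (13-1)*0.89^2 + (16-1)*0.711^2 = 9.5052 + 7.582815 = 17.088015
denominator = 13 + 16 - 2 = 27
s_p^2 = 17.088015 / 27 = 0.63288944
s_p = sqrt(0.63288944) = 0.7955

0.7955


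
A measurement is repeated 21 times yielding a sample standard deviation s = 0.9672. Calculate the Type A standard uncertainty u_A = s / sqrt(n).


u_A = s / sqrt(n)
u_A = 0.9672 / sqrt(21)
u_A = 0.9672 / 4.5825757
u_A = 0.2111

0.2111


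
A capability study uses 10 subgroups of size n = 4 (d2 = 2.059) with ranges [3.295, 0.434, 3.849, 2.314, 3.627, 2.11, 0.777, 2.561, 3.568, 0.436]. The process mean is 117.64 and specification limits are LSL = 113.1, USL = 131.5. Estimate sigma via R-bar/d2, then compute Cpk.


R_bar = (3.295 + 0.434 + 3.849 + 2.314 + 3.627 + 2.11 + 0.777 + 2.561 + 3.568 + 0.436) / 10 = 2.2971
sigma = R_bar / d2 = 2.2971 / 2.059 = 1.1156387
Cp = (USL - LSL)/(6*sigma) = (131.5 - 113.1)/(6*1.1156387) = 2.7488
Cpu = (131.5 - 117.64)/(3*1.1156387) = 4.1411
Cpl = (117.64 - 113.1)/(3*1.1156387) = 1.3565
Cpk = min(Cpu, Cpl) = 1.3565

1.3565
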